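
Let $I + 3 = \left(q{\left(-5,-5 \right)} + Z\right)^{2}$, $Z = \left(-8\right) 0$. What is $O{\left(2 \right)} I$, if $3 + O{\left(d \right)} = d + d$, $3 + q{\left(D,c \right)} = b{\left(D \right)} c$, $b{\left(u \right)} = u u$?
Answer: $16381$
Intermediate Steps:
$b{\left(u \right)} = u^{2}$
$q{\left(D,c \right)} = -3 + c D^{2}$ ($q{\left(D,c \right)} = -3 + D^{2} c = -3 + c D^{2}$)
$Z = 0$
$O{\left(d \right)} = -3 + 2 d$ ($O{\left(d \right)} = -3 + \left(d + d\right) = -3 + 2 d$)
$I = 16381$ ($I = -3 + \left(\left(-3 - 5 \left(-5\right)^{2}\right) + 0\right)^{2} = -3 + \left(\left(-3 - 125\right) + 0\right)^{2} = -3 + \left(-128 + 0\right)^{2} = -3 + \left(-128\right)^{2} = -3 + 16384 = 16381$)
$O{\left(2 \right)} I = \left(-3 + 2 \cdot 2\right) 16381 = \left(-3 + 4\right) 16381 = 1 \cdot 16381 = 16381$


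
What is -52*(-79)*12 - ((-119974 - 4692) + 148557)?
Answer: 25405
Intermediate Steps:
-52*(-79)*12 - ((-119974 - 4692) + 148557) = 4108*12 - (-124666 + 148557) = 49296 - 1*23891 = 49296 - 23891 = 25405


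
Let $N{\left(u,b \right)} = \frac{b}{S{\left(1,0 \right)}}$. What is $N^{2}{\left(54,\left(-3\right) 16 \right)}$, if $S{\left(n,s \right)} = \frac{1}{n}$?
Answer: $2304$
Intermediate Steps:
$N{\left(u,b \right)} = b$ ($N{\left(u,b \right)} = \frac{b}{1^{-1}} = \frac{b}{1} = b 1 = b$)
$N^{2}{\left(54,\left(-3\right) 16 \right)} = \left(\left(-3\right) 16\right)^{2} = \left(-48\right)^{2} = 2304$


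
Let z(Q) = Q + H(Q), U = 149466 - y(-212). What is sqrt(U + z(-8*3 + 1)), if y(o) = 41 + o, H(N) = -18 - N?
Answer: sqrt(149619) ≈ 386.81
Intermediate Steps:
U = 149637 (U = 149466 - (41 - 212) = 149466 - 1*(-171) = 149466 + 171 = 149637)
z(Q) = -18 (z(Q) = Q + (-18 - Q) = -18)
sqrt(U + z(-8*3 + 1)) = sqrt(149637 - 18) = sqrt(149619)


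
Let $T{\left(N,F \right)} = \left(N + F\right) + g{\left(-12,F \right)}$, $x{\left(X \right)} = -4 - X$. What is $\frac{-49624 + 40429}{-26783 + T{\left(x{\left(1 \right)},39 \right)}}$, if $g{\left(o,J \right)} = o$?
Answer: $\frac{9195}{26761} \approx 0.3436$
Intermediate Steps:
$T{\left(N,F \right)} = -12 + F + N$ ($T{\left(N,F \right)} = \left(N + F\right) - 12 = \left(F + N\right) - 12 = -12 + F + N$)
$\frac{-49624 + 40429}{-26783 + T{\left(x{\left(1 \right)},39 \right)}} = \frac{-49624 + 40429}{-26783 - -22} = - \frac{9195}{-26783 - -22} = - \frac{9195}{-26783 + 22} = - \frac{9195}{-26761} = \left(-9195\right) \left(- \frac{1}{26761}\right) = \frac{9195}{26761}$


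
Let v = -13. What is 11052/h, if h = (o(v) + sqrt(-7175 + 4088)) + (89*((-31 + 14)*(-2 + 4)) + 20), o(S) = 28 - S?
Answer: -8192295/2198578 - 58023*I*sqrt(7)/2198578 ≈ -3.7262 - 0.069824*I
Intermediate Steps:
h = -2965 + 21*I*sqrt(7) (h = ((28 - 1*(-13)) + sqrt(-7175 + 4088)) + (89*((-31 + 14)*(-2 + 4)) + 20) = ((28 + 13) + sqrt(-3087)) + (89*(-17*2) + 20) = (41 + 21*I*sqrt(7)) + (89*(-34) + 20) = (41 + 21*I*sqrt(7)) + (-3026 + 20) = (41 + 21*I*sqrt(7)) - 3006 = -2965 + 21*I*sqrt(7) ≈ -2965.0 + 55.561*I)
11052/h = 11052/(-2965 + 21*I*sqrt(7))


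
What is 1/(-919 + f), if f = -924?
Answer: -1/1843 ≈ -0.00054259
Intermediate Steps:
1/(-919 + f) = 1/(-919 - 924) = 1/(-1843) = -1/1843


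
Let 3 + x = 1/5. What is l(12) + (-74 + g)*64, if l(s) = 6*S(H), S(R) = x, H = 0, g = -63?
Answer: -43924/5 ≈ -8784.8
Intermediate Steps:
x = -14/5 (x = -3 + 1/5 = -3 + ⅕ = -14/5 ≈ -2.8000)
S(R) = -14/5
l(s) = -84/5 (l(s) = 6*(-14/5) = -84/5)
l(12) + (-74 + g)*64 = -84/5 + (-74 - 63)*64 = -84/5 - 137*64 = -84/5 - 8768 = -43924/5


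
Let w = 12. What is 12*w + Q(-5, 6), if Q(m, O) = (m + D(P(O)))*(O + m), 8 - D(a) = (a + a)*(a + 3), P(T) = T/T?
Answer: 139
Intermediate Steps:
P(T) = 1
D(a) = 8 - 2*a*(3 + a) (D(a) = 8 - (a + a)*(a + 3) = 8 - 2*a*(3 + a))
Q(m, O) = m*(O + m) (Q(m, O) = (m + (8 - 6*1 - 2*1²))*(O + m) = (m + (8 - 6 - 2*1))*(O + m) = (m + (8 - 6 - 2))*(O + m) = (m + 0)*(O + m) = m*(O + m))
12*w + Q(-5, 6) = 12*12 - 5*(6 - 5) = 144 - 5*1 = 144 - 5 = 139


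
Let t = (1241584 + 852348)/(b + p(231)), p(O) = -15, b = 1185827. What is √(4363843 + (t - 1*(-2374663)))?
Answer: √111129590030257/4061 ≈ 2595.9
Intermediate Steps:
t = 7171/4061 (t = (1241584 + 852348)/(1185827 - 15) = 2093932/1185812 = 2093932*(1/1185812) = 7171/4061 ≈ 1.7658)
√(4363843 + (t - 1*(-2374663))) = √(4363843 + (7171/4061 - 1*(-2374663))) = √(4363843 + (7171/4061 + 2374663)) = √(4363843 + 9643513614/4061) = √(27365080037/4061) = √111129590030257/4061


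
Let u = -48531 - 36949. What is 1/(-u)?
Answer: 1/85480 ≈ 1.1699e-5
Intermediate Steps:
u = -85480
1/(-u) = 1/(-1*(-85480)) = 1/85480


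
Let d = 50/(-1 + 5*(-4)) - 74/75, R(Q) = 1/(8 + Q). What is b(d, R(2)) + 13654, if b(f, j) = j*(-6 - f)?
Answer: 35841059/2625 ≈ 13654.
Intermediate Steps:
d = -1768/525 (d = 50/(-1 - 20) - 74*1/75 = 50/(-21) - 74/75 = 50*(-1/21) - 74/75 = -50/21 - 74/75 = -1768/525 ≈ -3.3676)
b(d, R(2)) + 13654 = -(6 - 1768/525)/(8 + 2) + 13654 = -1*1382/525/10 + 13654 = -1*⅒*1382/525 + 13654 = -691/2625 + 13654 = 35841059/2625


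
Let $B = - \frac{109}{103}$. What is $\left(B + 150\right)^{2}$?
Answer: $\frac{235346281}{10609} \approx 22184.0$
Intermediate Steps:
$B = - \frac{109}{103}$ ($B = \left(-109\right) \frac{1}{103} = - \frac{109}{103} \approx -1.0583$)
$\left(B + 150\right)^{2} = \left(- \frac{109}{103} + 150\right)^{2} = \left(\frac{15341}{103}\right)^{2} = \frac{235346281}{10609}$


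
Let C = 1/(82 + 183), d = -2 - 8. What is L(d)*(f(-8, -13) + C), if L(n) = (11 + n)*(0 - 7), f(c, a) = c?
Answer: 14833/265 ≈ 55.974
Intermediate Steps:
d = -10
L(n) = -77 - 7*n (L(n) = (11 + n)*(-7) = -77 - 7*n)
C = 1/265 ≈ 0.0037736
L(d)*(f(-8, -13) + C) = (-77 - 7*(-10))*(-8 + 1/265) = (-77 + 70)*(-2119/265) = -7*(-2119/265) = 14833/265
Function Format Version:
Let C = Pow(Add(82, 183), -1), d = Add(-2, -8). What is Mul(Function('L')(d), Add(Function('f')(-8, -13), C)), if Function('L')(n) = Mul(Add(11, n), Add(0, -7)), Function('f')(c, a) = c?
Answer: Rational(14833, 265) ≈ 55.974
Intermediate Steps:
d = -10
Function('L')(n) = Add(-77, Mul(-7, n)) (Function('L')(n) = Mul(Add(11, n), -7) = Add(-77, Mul(-7, n)))
C = Rational(1, 265) (C = Pow(265, -1) = Rational(1, 265) ≈ 0.0037736)
Mul(Function('L')(d), Add(Function('f')(-8, -13), C)) = Mul(Add(-77, Mul(-7, -10)), Add(-8, Rational(1, 265))) = Mul(Add(-77, 70), Rational(-2119, 265)) = Mul(-7, Rational(-2119, 265)) = Rational(14833, 265)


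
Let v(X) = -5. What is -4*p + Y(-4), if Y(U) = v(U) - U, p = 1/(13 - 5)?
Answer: -3/2 ≈ -1.5000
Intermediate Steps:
p = 1/8 ≈ 0.12500
Y(U) = -5 - U
-4*p + Y(-4) = -4*1/8 + (-5 - 1*(-4)) = -1/2 + (-5 + 4) = -1/2 - 1 = -3/2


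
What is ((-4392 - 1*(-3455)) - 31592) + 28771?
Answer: -3758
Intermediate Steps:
((-4392 - 1*(-3455)) - 31592) + 28771 = ((-4392 + 3455) - 31592) + 28771 = (-937 - 31592) + 28771 = -32529 + 28771 = -3758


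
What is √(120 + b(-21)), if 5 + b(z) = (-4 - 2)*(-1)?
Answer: 11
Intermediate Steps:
b(z) = 1 (b(z) = -5 + (-4 - 2)*(-1) = -5 - 6*(-1) = -5 + 6 = 1)
√(120 + b(-21)) = √(120 + 1) = √121 = 11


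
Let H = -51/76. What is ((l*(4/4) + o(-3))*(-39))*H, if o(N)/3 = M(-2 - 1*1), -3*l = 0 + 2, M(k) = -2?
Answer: -3315/19 ≈ -174.47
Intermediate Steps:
l = -⅔ (l = -(0 + 2)/3 = -⅓*2 = -⅔ ≈ -0.66667)
o(N) = -6 (o(N) = 3*(-2) = -6)
H = -51/76 (H = -51*1/76 = -51/76 ≈ -0.67105)
((l*(4/4) + o(-3))*(-39))*H = ((-8/(3*4) - 6)*(-39))*(-51/76) = ((-⅔*1 - 6)*(-39))*(-51/76) = ((-⅔ - 6)*(-39))*(-51/76) = -20/3*(-39)*(-51/76) = 260*(-51/76) = -3315/19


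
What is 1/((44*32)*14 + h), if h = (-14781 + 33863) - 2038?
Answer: 1/36756 ≈ 2.7206e-5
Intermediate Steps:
h = 17044 (h = 19082 - 2038 = 17044)
1/((44*32)*14 + h) = 1/((44*32)*14 + 17044) = 1/(1408*14 + 17044) = 1/(19712 + 17044) = 1/36756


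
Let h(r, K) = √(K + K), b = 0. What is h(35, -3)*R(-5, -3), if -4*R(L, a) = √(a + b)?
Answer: 3*√2/4 ≈ 1.0607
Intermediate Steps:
R(L, a) = -√a/4 (R(L, a) = -√(a + 0)/4 = -√a/4)
h(r, K) = √2*√K (h(r, K) = √(2*K) = √2*√K)
h(35, -3)*R(-5, -3) = (√2*√(-3))*(-I*√3/4) = (√2*(I*√3))*(-I*√3/4) = (I*√6)*(-I*√3/4) = 3*√2/4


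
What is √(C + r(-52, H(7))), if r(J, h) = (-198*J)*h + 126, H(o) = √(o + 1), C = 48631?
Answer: √(48757 + 20592*√2) ≈ 279.07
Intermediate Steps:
H(o) = √(1 + o)
r(J, h) = 126 - 198*J*h (r(J, h) = -198*J*h + 126 = 126 - 198*J*h)
√(C + r(-52, H(7))) = √(48631 + (126 - 198*(-52)*√(1 + 7))) = √(48631 + (126 - 198*(-52)*√8)) = √(48631 + (126 - 198*(-52)*2*√2)) = √(48631 + (126 + 20592*√2)) = √(48757 + 20592*√2)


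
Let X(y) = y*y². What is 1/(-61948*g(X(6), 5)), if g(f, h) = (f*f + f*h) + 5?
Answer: -1/2957459468 ≈ -3.3813e-10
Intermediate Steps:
X(y) = y³
g(f, h) = 5 + f² + f*h (g(f, h) = (f² + f*h) + 5 = 5 + f² + f*h)
1/(-61948*g(X(6), 5)) = 1/(-61948*(5 + (6³)² + 6³*5)) = 1/(-61948*(5 + 216² + 216*5)) = 1/(-61948*(5 + 46656 + 1080)) = 1/(-61948*47741) = 1/(-2957459468) = -1/2957459468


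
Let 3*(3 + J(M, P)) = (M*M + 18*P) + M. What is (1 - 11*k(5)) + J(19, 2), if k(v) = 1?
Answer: 377/3 ≈ 125.67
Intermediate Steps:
J(M, P) = -3 + 6*P + M/3 + M²/3 (J(M, P) = -3 + ((M*M + 18*P) + M)/3 = -3 + ((M² + 18*P) + M)/3 = -3 + (M + M² + 18*P)/3 = -3 + (6*P + M/3 + M²/3) = -3 + 6*P + M/3 + M²/3)
(1 - 11*k(5)) + J(19, 2) = (1 - 11*1) + (-3 + 6*2 + (⅓)*19 + (⅓)*19²) = (1 - 11) + (-3 + 12 + 19/3 + (⅓)*361) = -10 + (-3 + 12 + 19/3 + 361/3) = -10 + 407/3 = 377/3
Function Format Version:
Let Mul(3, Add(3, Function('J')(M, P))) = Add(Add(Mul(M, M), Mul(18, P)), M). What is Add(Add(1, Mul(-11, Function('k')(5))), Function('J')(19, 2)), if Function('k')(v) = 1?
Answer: Rational(377, 3) ≈ 125.67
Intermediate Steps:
Function('J')(M, P) = Add(-3, Mul(6, P), Mul(Rational(1, 3), M), Mul(Rational(1, 3), Pow(M, 2))) (Function('J')(M, P) = Add(-3, Mul(Rational(1, 3), Add(Add(Mul(M, M), Mul(18, P)), M))) = Add(-3, Mul(Rational(1, 3), Add(Add(Pow(M, 2), Mul(18, P)), M))) = Add(-3, Mul(Rational(1, 3), Add(M, Pow(M, 2), Mul(18, P)))) = Add(-3, Add(Mul(6, P), Mul(Rational(1, 3), M), Mul(Rational(1, 3), Pow(M, 2)))) = Add(-3, Mul(6, P), Mul(Rational(1, 3), M), Mul(Rational(1, 3), Pow(M, 2))))
Add(Add(1, Mul(-11, Function('k')(5))), Function('J')(19, 2)) = Add(Add(1, Mul(-11, 1)), Add(-3, Mul(6, 2), Mul(Rational(1, 3), 19), Mul(Rational(1, 3), Pow(19, 2)))) = Add(Add(1, -11), Add(-3, 12, Rational(19, 3), Mul(Rational(1, 3), 361))) = Add(-10, Add(-3, 12, Rational(19, 3), Rational(361, 3))) = Add(-10, Rational(407, 3)) = Rational(377, 3)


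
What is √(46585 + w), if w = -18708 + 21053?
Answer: √48930 ≈ 221.20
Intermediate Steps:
w = 2345
√(46585 + w) = √(46585 + 2345) = √48930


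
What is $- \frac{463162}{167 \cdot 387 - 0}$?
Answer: $- \frac{463162}{64629} \approx -7.1665$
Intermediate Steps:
$- \frac{463162}{167 \cdot 387 - 0} = - \frac{463162}{64629 + 0} = - \frac{463162}{64629}$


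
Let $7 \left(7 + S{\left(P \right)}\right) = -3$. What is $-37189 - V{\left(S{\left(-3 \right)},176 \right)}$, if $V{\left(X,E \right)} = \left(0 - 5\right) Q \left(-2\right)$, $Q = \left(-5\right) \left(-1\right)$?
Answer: $-37239$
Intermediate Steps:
$Q = 5$
$S{\left(P \right)} = - \frac{52}{7}$ ($S{\left(P \right)} = -7 + \frac{1}{7} \left(-3\right) = -7 - \frac{3}{7} = - \frac{52}{7}$)
$V{\left(X,E \right)} = 50$ ($V{\left(X,E \right)} = \left(0 - 5\right) 5 \left(-2\right) = \left(-5\right) \left(-10\right) = 50$)
$-37189 - V{\left(S{\left(-3 \right)},176 \right)} = -37189 - 50 = -37239$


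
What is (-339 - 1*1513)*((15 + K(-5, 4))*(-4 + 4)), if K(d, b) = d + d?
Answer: 0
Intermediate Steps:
K(d, b) = 2*d
(-339 - 1*1513)*((15 + K(-5, 4))*(-4 + 4)) = (-339 - 1*1513)*((15 + 2*(-5))*(-4 + 4)) = (-339 - 1513)*((15 - 10)*0) = -9260*0 = -1852*0 = 0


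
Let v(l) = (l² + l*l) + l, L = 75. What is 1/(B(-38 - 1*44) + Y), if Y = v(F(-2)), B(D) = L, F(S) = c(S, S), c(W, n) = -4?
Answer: 1/103 ≈ 0.0097087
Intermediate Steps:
F(S) = -4
B(D) = 75
v(l) = l + 2*l² (v(l) = (l² + l²) + l = 2*l² + l = l + 2*l²)
Y = 28 (Y = -4*(1 + 2*(-4)) = -4*(1 - 8) = -4*(-7) = 28)
1/(B(-38 - 1*44) + Y) = 1/(75 + 28) = 1/103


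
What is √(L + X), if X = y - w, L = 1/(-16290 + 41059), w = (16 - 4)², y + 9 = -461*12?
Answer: 2*I*√871941645629/24769 ≈ 75.399*I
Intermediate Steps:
y = -5541 (y = -9 - 461*12 = -9 - 5532 = -5541)
w = 144 (w = 12² = 144)
L = 1/24769 ≈ 4.0373e-5
X = -5685 (X = -5541 - 1*144 = -5541 - 144 = -5685)
√(L + X) = √(1/24769 - 5685) = √(-140811764/24769) = 2*I*√871941645629/24769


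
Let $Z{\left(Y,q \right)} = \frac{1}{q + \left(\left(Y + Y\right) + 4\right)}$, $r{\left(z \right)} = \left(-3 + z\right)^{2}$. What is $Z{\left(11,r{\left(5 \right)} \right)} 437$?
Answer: $\frac{437}{30} \approx 14.567$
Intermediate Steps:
$Z{\left(Y,q \right)} = \frac{1}{4 + q + 2 Y}$ ($Z{\left(Y,q \right)} = \frac{1}{q + \left(2 Y + 4\right)} = \frac{1}{q + \left(4 + 2 Y\right)} = \frac{1}{4 + q + 2 Y}$)
$Z{\left(11,r{\left(5 \right)} \right)} 437 = \frac{1}{4 + \left(-3 + 5\right)^{2} + 2 \cdot 11} \cdot 437 = \frac{1}{4 + 2^{2} + 22} \cdot 437 = \frac{1}{4 + 4 + 22} \cdot 437 = \frac{1}{30} \cdot 437 = \frac{437}{30}$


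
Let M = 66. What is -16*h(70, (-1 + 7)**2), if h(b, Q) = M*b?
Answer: -73920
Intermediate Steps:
h(b, Q) = 66*b
-16*h(70, (-1 + 7)**2) = -1056*70 = -16*4620 = -73920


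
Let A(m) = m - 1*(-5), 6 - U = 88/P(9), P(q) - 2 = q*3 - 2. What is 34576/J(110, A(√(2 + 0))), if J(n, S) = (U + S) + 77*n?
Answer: 213689119248/52394750743 - 25205904*√2/52394750743 ≈ 4.0778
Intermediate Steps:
P(q) = 3*q (P(q) = 2 + (q*3 - 2) = 2 + (3*q - 2) = 2 + (-2 + 3*q) = 3*q)
U = 74/27 (U = 6 - 88/(3*9) = 6 - 88/27 = 74/27 ≈ 2.7407)
A(m) = 5 + m (A(m) = m + 5 = 5 + m)
J(n, S) = 74/27 + S + 77*n (J(n, S) = (74/27 + S) + 77*n = 74/27 + S + 77*n)
34576/J(110, A(√(2 + 0))) = 34576/(74/27 + (5 + √(2 + 0)) + 77*110) = 34576/(74/27 + (5 + √2) + 8470) = 34576/(228899/27 + √2)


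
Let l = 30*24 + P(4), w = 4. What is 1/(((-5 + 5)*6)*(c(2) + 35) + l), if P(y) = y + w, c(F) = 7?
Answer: 1/728 ≈ 0.0013736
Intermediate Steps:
P(y) = 4 + y (P(y) = y + 4 = 4 + y)
l = 728 (l = 30*24 + (4 + 4) = 720 + 8 = 728)
1/(((-5 + 5)*6)*(c(2) + 35) + l) = 1/(((-5 + 5)*6)*(7 + 35) + 728) = 1/((0*6)*42 + 728) = 1/(0*42 + 728) = 1/(0 + 728) = 1/728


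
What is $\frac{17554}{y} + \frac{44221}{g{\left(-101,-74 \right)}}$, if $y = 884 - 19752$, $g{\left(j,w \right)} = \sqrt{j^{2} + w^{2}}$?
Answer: $- \frac{8777}{9434} + \frac{44221 \sqrt{15677}}{15677} \approx 352.25$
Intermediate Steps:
$y = -18868$ ($y = 884 - 19752 = -18868$)
$\frac{17554}{y} + \frac{44221}{g{\left(-101,-74 \right)}} = \frac{17554}{-18868} + \frac{44221}{\sqrt{\left(-101\right)^{2} + \left(-74\right)^{2}}} = 17554 \left(- \frac{1}{18868}\right) + \frac{44221}{\sqrt{10201 + 5476}} = - \frac{8777}{9434} + \frac{44221}{\sqrt{15677}} = - \frac{8777}{9434} + 44221 \frac{\sqrt{15677}}{15677} = - \frac{8777}{9434} + \frac{44221 \sqrt{15677}}{15677}$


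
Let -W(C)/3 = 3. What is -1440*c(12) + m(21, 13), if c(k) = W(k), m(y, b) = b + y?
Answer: 12994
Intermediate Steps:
W(C) = -9 (W(C) = -3*3 = -9)
c(k) = -9
-1440*c(12) + m(21, 13) = -1440*(-9) + (13 + 21) = 12960 + 34 = 12994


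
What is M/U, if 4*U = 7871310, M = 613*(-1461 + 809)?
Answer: -799352/3935655 ≈ -0.20311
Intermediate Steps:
M = -399676 (M = 613*(-652) = -399676)
U = 3935655/2 (U = (1/4)*7871310 = 3935655/2 ≈ 1.9678e+6)
M/U = -399676/3935655/2 = -399676*2/3935655 = -799352/3935655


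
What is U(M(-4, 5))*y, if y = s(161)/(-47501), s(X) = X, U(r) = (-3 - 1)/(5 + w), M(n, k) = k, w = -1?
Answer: 161/47501 ≈ 0.0033894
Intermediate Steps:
U(r) = -1 (U(r) = (-3 - 1)/(5 - 1) = -4/4 = -4*¼ = -1)
y = -161/47501 (y = 161/(-47501) = 161*(-1/47501) = -161/47501 ≈ -0.0033894)
U(M(-4, 5))*y = -1*(-161/47501) = 161/47501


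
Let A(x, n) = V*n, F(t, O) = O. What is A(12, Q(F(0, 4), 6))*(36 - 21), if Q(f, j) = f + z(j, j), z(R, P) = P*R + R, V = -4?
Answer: -2760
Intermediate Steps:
z(R, P) = R + P*R
Q(f, j) = f + j*(1 + j)
A(x, n) = -4*n
A(12, Q(F(0, 4), 6))*(36 - 21) = (-4*(4 + 6*(1 + 6)))*(36 - 21) = -4*(4 + 6*7)*15 = -4*(4 + 42)*15 = -4*46*15 = -184*15 = -2760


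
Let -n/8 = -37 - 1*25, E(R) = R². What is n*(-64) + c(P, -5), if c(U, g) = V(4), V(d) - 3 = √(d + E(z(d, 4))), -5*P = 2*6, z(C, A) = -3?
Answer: -31741 + √13 ≈ -31737.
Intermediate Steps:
P = -12/5 (P = -2*6/5 = -⅕*12 = -12/5 ≈ -2.4000)
V(d) = 3 + √(9 + d) (V(d) = 3 + √(d + (-3)²) = 3 + √(d + 9) = 3 + √(9 + d))
c(U, g) = 3 + √13 (c(U, g) = 3 + √(9 + 4) = 3 + √13)
n = 496 (n = -8*(-37 - 1*25) = -8*(-37 - 25) = -8*(-62) = 496)
n*(-64) + c(P, -5) = 496*(-64) + (3 + √13) = -31744 + (3 + √13) = -31741 + √13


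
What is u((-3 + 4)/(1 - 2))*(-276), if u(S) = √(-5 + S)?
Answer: -276*I*√6 ≈ -676.06*I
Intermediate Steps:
u((-3 + 4)/(1 - 2))*(-276) = √(-5 + (-3 + 4)/(1 - 2))*(-276) = √(-5 + 1/(-1))*(-276) = √(-5 + 1*(-1))*(-276) = √(-5 - 1)*(-276) = √(-6)*(-276) = (I*√6)*(-276) = -276*I*√6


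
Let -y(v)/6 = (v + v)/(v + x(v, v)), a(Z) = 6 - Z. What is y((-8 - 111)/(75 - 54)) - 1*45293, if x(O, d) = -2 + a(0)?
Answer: -226669/5 ≈ -45334.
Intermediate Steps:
x(O, d) = 4 (x(O, d) = -2 + (6 - 1*0) = -2 + (6 + 0) = -2 + 6 = 4)
y(v) = -12*v/(4 + v) (y(v) = -6*(v + v)/(v + 4) = -6*2*v/(4 + v) = -12*v/(4 + v))
y((-8 - 111)/(75 - 54)) - 1*45293 = -12*(-8 - 111)/(75 - 54)/(4 + (-8 - 111)/(75 - 54)) - 1*45293 = -12*(-119/21)/(4 - 119/21) - 45293 = -12*(-119*1/21)/(4 - 119*1/21) - 45293 = -12*(-17/3)/(4 - 17/3) - 45293 = -12*(-17/3)/(-5/3) - 45293 = -12*(-17/3)*(-3/5) - 45293 = -204/5 - 45293 = -226669/5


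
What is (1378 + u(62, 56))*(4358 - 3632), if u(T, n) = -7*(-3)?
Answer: 1015674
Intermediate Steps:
u(T, n) = 21
(1378 + u(62, 56))*(4358 - 3632) = (1378 + 21)*(4358 - 3632) = 1399*726 = 1015674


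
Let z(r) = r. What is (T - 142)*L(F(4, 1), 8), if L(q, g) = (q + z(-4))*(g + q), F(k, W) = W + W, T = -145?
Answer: 5740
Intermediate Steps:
F(k, W) = 2*W
L(q, g) = (-4 + q)*(g + q) (L(q, g) = (q - 4)*(g + q) = (-4 + q)*(g + q))
(T - 142)*L(F(4, 1), 8) = (-145 - 142)*((2*1)² - 4*8 - 8 + 8*(2*1)) = -287*(2² - 32 - 4*2 + 8*2) = -287*(4 - 32 - 8 + 16) = -287*(-20) = 5740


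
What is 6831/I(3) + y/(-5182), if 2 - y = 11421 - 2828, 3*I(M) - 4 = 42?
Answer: 1158586/2591 ≈ 447.16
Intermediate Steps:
I(M) = 46/3 (I(M) = 4/3 + (⅓)*42 = 4/3 + 14 = 46/3)
y = -8591 (y = 2 - (11421 - 2828) = 2 - 1*8593 = 2 - 8593 = -8591)
6831/I(3) + y/(-5182) = 6831/(46/3) - 8591/(-5182) = 6831*(3/46) - 8591*(-1/5182) = 891/2 + 8591/5182 = 1158586/2591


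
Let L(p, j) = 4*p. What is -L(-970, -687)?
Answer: 3880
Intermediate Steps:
-L(-970, -687) = -4*(-970) = -1*(-3880) = 3880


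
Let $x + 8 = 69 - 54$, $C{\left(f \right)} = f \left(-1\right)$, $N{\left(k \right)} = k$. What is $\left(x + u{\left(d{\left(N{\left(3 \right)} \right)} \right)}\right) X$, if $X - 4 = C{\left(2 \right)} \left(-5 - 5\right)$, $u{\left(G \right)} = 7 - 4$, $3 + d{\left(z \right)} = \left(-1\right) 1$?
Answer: $240$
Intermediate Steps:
$d{\left(z \right)} = -4$ ($d{\left(z \right)} = -3 - 1 = -4$)
$C{\left(f \right)} = - f$
$u{\left(G \right)} = 3$
$X = 24$ ($X = 4 + \left(-1\right) 2 \left(-5 - 5\right) = 4 - -20 = 4 + 20 = 24$)
$x = 7$ ($x = -8 + \left(69 - 54\right) = -8 + 15 = 7$)
$\left(x + u{\left(d{\left(N{\left(3 \right)} \right)} \right)}\right) X = \left(7 + 3\right) 24 = 10 \cdot 24 = 240$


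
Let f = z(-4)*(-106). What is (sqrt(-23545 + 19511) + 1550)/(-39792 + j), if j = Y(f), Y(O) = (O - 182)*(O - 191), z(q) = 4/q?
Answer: -775/16666 - I*sqrt(4034)/33332 ≈ -0.046502 - 0.0019055*I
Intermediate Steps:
f = 106 (f = (4/(-4))*(-106) = (4*(-1/4))*(-106) = -1*(-106) = 106)
Y(O) = (-191 + O)*(-182 + O) (Y(O) = (-182 + O)*(-191 + O) = (-191 + O)*(-182 + O))
j = 6460 (j = 34762 + 106**2 - 373*106 = 34762 + 11236 - 39538 = 6460)
(sqrt(-23545 + 19511) + 1550)/(-39792 + j) = (sqrt(-23545 + 19511) + 1550)/(-39792 + 6460) = (sqrt(-4034) + 1550)/(-33332) = (I*sqrt(4034) + 1550)*(-1/33332) = (1550 + I*sqrt(4034))*(-1/33332) = -775/16666 - I*sqrt(4034)/33332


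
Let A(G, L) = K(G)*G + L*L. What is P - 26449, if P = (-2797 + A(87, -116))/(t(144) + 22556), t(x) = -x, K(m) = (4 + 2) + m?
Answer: -296378119/11206 ≈ -26448.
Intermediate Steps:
K(m) = 6 + m
A(G, L) = L² + G*(6 + G) (A(G, L) = (6 + G)*G + L*L = G*(6 + G) + L² = L² + G*(6 + G))
P = 9375/11206 (P = (-2797 + ((-116)² + 87*(6 + 87)))/(-1*144 + 22556) = (-2797 + (13456 + 87*93))/(-144 + 22556) = (-2797 + (13456 + 8091))/22412 = (-2797 + 21547)*(1/22412) = 18750*(1/22412) = 9375/11206 ≈ 0.83661)
P - 26449 = 9375/11206 - 26449 = -296378119/11206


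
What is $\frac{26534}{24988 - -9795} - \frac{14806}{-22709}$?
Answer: $\frac{1117557704}{789887147} \approx 1.4148$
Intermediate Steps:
$\frac{26534}{24988 - -9795} - \frac{14806}{-22709} = \frac{26534}{24988 + 9795} - - \frac{14806}{22709} = \frac{26534}{34783} + \frac{14806}{22709} = \frac{1117557704}{789887147}$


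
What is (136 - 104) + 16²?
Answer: 288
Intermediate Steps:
(136 - 104) + 16² = 32 + 256 = 288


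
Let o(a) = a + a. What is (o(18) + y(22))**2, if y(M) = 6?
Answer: 1764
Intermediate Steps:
o(a) = 2*a
(o(18) + y(22))**2 = (2*18 + 6)**2 = (36 + 6)**2 = 42**2 = 1764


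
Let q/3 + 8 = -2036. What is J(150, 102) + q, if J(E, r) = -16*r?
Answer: -7764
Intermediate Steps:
q = -6132 (q = -24 + 3*(-2036) = -24 - 6108 = -6132)
J(150, 102) + q = -16*102 - 6132 = -1632 - 6132 = -7764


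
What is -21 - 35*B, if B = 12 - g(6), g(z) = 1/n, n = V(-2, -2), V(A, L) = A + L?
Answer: -1799/4 ≈ -449.75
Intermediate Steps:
n = -4 (n = -2 - 2 = -4)
g(z) = -¼ (g(z) = 1/(-4) = -¼)
B = 49/4 (B = 12 - 1*(-¼) = 12 + ¼ = 49/4 ≈ 12.250)
-21 - 35*B = -21 - 35*49/4 = -21 - 1715/4 = -1799/4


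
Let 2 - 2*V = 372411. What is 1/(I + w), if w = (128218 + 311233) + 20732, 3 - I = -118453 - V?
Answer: 2/784869 ≈ 2.5482e-6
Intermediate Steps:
V = -372409/2 (V = 1 - ½*372411 = 1 - 372411/2 = -372409/2 ≈ -1.8620e+5)
I = -135497/2 (I = 3 - (-118453 - 1*(-372409/2)) = 3 - (-118453 + 372409/2) = 3 - 1*135503/2 = 3 - 135503/2 = -135497/2 ≈ -67749.)
w = 460183 (w = 439451 + 20732 = 460183)
1/(I + w) = 1/(-135497/2 + 460183) = 1/(784869/2) = 2/784869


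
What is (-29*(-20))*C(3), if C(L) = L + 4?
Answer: 4060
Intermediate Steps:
C(L) = 4 + L
(-29*(-20))*C(3) = (-29*(-20))*(4 + 3) = 580*7 = 4060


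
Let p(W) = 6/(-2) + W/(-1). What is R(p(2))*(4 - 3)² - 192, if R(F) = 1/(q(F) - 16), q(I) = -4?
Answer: -3841/20 ≈ -192.05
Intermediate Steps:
p(W) = -3 - W (p(W) = 6*(-½) + W*(-1) = -3 - W)
R(F) = -1/20 (R(F) = 1/(-4 - 16) = 1/(-20) = -1/20)
R(p(2))*(4 - 3)² - 192 = -(4 - 3)²/20 - 192 = -1/20*1² - 192 = -1/20*1 - 192 = -1/20 - 192 = -3841/20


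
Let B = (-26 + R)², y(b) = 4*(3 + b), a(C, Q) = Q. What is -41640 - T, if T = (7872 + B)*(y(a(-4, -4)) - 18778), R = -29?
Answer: 204625814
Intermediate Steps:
y(b) = 12 + 4*b
B = 3025 (B = (-26 - 29)² = (-55)² = 3025)
T = -204667454 (T = (7872 + 3025)*((12 + 4*(-4)) - 18778) = 10897*((12 - 16) - 18778) = 10897*(-4 - 18778) = 10897*(-18782) = -204667454)
-41640 - T = -41640 - 1*(-204667454) = -41640 + 204667454 = 204625814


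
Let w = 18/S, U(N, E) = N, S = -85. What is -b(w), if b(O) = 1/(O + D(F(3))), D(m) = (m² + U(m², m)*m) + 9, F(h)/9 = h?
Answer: -85/1735767 ≈ -4.8970e-5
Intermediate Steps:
F(h) = 9*h
D(m) = 9 + m² + m³ (D(m) = (m² + m²*m) + 9 = (m² + m³) + 9 = 9 + m² + m³)
w = -18/85 (w = 18/(-85) = 18*(-1/85) = -18/85 ≈ -0.21176)
b(O) = 1/(20421 + O) (b(O) = 1/(O + (9 + (9*3)² + (9*3)³)) = 1/(O + (9 + 27² + 27³)) = 1/(O + (9 + 729 + 19683)) = 1/(O + 20421) = 1/(20421 + O))
-b(w) = -1/(20421 - 18/85) = -1/1735767/85 = -1*85/1735767 = -85/1735767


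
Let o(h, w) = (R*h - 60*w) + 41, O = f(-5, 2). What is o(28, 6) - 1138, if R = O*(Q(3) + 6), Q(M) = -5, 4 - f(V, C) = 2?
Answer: -1401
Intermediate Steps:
f(V, C) = 2 (f(V, C) = 4 - 1*2 = 4 - 2 = 2)
O = 2
R = 2 (R = 2*(-5 + 6) = 2*1 = 2)
o(h, w) = 41 - 60*w + 2*h (o(h, w) = (2*h - 60*w) + 41 = (-60*w + 2*h) + 41 = 41 - 60*w + 2*h)
o(28, 6) - 1138 = (41 - 60*6 + 2*28) - 1138 = (41 - 360 + 56) - 1138 = -263 - 1138 = -1401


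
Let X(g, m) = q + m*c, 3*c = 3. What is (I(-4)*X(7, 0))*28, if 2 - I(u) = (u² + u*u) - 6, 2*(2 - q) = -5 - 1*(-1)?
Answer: -2688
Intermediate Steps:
q = 4 (q = 2 - (-5 - 1*(-1))/2 = 2 - (-5 + 1)/2 = 2 - ½*(-4) = 2 + 2 = 4)
I(u) = 8 - 2*u² (I(u) = 2 - ((u² + u*u) - 6) = 2 - ((u² + u²) - 6) = 2 - (2*u² - 6) = 2 - (-6 + 2*u²) = 2 + (6 - 2*u²) = 8 - 2*u²)
c = 1 (c = (⅓)*3 = 1)
X(g, m) = 4 + m (X(g, m) = 4 + m*1 = 4 + m)
(I(-4)*X(7, 0))*28 = ((8 - 2*(-4)²)*(4 + 0))*28 = ((8 - 2*16)*4)*28 = ((8 - 32)*4)*28 = -24*4*28 = -96*28 = -2688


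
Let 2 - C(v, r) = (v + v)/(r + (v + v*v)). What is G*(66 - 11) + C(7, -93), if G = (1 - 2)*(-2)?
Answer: 4158/37 ≈ 112.38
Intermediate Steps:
C(v, r) = 2 - 2*v/(r + v + v**2) (C(v, r) = 2 - (v + v)/(r + (v + v*v)) = 2 - 2*v/(r + (v + v**2)) = 2 - 2*v/(r + v + v**2))
G = 2 (G = -1*(-2) = 2)
G*(66 - 11) + C(7, -93) = 2*(66 - 11) + 2*(-93 + 7**2)/(-93 + 7 + 7**2) = 2*55 + 2*(-93 + 49)/(-93 + 7 + 49) = 110 + 2*(-44)/(-37) = 110 + 2*(-1/37)*(-44) = 110 + 88/37 = 4158/37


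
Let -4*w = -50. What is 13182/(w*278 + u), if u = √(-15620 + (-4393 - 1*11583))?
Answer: 45807450/12107221 - 26364*I*√7899/12107221 ≈ 3.7835 - 0.19353*I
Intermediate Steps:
w = 25/2 (w = -¼*(-50) = 25/2 ≈ 12.500)
u = 2*I*√7899 (u = √(-15620 + (-4393 - 11583)) = √(-15620 - 15976) = √(-31596) = 2*I*√7899 ≈ 177.75*I)
13182/(w*278 + u) = 13182/((25/2)*278 + 2*I*√7899) = 13182/(3475 + 2*I*√7899)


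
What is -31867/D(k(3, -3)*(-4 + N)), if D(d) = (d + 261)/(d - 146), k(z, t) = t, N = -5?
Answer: 3792173/288 ≈ 13167.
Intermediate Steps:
D(d) = (261 + d)/(-146 + d)
-31867/D(k(3, -3)*(-4 + N)) = -31867*(-146 - 3*(-4 - 5))/(261 - 3*(-4 - 5)) = -31867*(-146 - 3*(-9))/(261 - 3*(-9)) = -31867*(-146 + 27)/(261 + 27) = -31867/(288/(-119)) = -31867/((-1/119*288)) = -31867/(-288/119) = -31867*(-119/288) = 3792173/288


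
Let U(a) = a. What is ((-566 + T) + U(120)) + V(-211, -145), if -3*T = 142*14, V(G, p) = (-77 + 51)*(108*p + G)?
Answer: 1234612/3 ≈ 4.1154e+5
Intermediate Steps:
V(G, p) = -2808*p - 26*G (V(G, p) = -26*(G + 108*p) = -2808*p - 26*G)
T = -1988/3 (T = -142*14/3 = -1/3*1988 = -1988/3 ≈ -662.67)
((-566 + T) + U(120)) + V(-211, -145) = ((-566 - 1988/3) + 120) + (-2808*(-145) - 26*(-211)) = (-3686/3 + 120) + (407160 + 5486) = -3326/3 + 412646 = 1234612/3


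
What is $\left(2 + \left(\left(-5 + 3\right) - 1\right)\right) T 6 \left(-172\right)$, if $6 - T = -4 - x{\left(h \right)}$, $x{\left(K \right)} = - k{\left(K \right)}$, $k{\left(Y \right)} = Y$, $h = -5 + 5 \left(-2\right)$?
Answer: $25800$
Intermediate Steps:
$h = -15$ ($h = -5 - 10 = -15$)
$x{\left(K \right)} = - K$
$T = 25$ ($T = 6 - \left(-4 - \left(-1\right) \left(-15\right)\right) = 6 - \left(-4 - 15\right) = 6 - -19 = 6 + 19 = 25$)
$\left(2 + \left(\left(-5 + 3\right) - 1\right)\right) T 6 \left(-172\right) = \left(2 + \left(\left(-5 + 3\right) - 1\right)\right) 25 \cdot 6 \left(-172\right) = \left(2 - 3\right) 25 \left(-1032\right) = \left(-1\right) 25 \left(-1032\right) = \left(-25\right) \left(-1032\right) = 25800$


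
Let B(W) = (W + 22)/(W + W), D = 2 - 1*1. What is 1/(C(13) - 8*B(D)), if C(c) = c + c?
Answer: -1/66 ≈ -0.015152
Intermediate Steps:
C(c) = 2*c
D = 1 (D = 2 - 1 = 1)
B(W) = (22 + W)/(2*W) (B(W) = (22 + W)/((2*W)) = (22 + W)*(1/(2*W)) = (22 + W)/(2*W))
1/(C(13) - 8*B(D)) = 1/(2*13 - 4*(22 + 1)/1) = 1/(26 - 4*23) = 1/(26 - 8*23/2) = 1/(26 - 92) = 1/(-66) = -1/66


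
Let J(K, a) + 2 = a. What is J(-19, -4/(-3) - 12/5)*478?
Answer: -21988/15 ≈ -1465.9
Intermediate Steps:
J(K, a) = -2 + a
J(-19, -4/(-3) - 12/5)*478 = (-2 + (-4/(-3) - 12/5))*478 = (-2 + (-4*(-⅓) - 12*⅕))*478 = (-2 + (4/3 - 12/5))*478 = (-2 - 16/15)*478 = -46/15*478 = -21988/15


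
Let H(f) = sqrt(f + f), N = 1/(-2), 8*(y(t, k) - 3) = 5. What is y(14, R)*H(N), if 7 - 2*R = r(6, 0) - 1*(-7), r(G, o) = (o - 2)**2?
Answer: 29*I/8 ≈ 3.625*I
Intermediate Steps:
r(G, o) = (-2 + o)**2
R = -2 (R = 7/2 - ((-2 + 0)**2 - 1*(-7))/2 = 7/2 - ((-2)**2 + 7)/2 = 7/2 - (4 + 7)/2 = 7/2 - 1/2*11 = 7/2 - 11/2 = -2)
y(t, k) = 29/8 (y(t, k) = 3 + (1/8)*5 = 3 + 5/8 = 29/8)
N = -1/2 ≈ -0.50000
H(f) = sqrt(2)*sqrt(f) (H(f) = sqrt(2*f) = sqrt(2)*sqrt(f))
y(14, R)*H(N) = 29*(sqrt(2)*sqrt(-1/2))/8 = 29*(sqrt(2)*(I*sqrt(2)/2))/8 = 29*I/8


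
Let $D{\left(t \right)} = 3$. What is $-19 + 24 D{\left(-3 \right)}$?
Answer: $53$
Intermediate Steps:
$-19 + 24 D{\left(-3 \right)} = -19 + 24 \cdot 3 = -19 + 72 = 53$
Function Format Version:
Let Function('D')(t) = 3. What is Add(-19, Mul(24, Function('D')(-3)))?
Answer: 53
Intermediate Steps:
Add(-19, Mul(24, Function('D')(-3))) = Add(-19, Mul(24, 3)) = Add(-19, 72) = 53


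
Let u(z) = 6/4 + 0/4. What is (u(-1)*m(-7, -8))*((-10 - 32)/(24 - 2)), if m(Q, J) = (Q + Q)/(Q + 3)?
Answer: -441/44 ≈ -10.023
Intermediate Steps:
u(z) = 3/2 (u(z) = 6*(¼) + 0*(¼) = 3/2 + 0 = 3/2)
m(Q, J) = 2*Q/(3 + Q) (m(Q, J) = (2*Q)/(3 + Q) = 2*Q/(3 + Q))
(u(-1)*m(-7, -8))*((-10 - 32)/(24 - 2)) = (3*(2*(-7)/(3 - 7))/2)*((-10 - 32)/(24 - 2)) = (3*(2*(-7)/(-4))/2)*(-42/22) = (3*(2*(-7)*(-¼))/2)*(-42*1/22) = ((3/2)*(7/2))*(-21/11) = (21/4)*(-21/11) = -441/44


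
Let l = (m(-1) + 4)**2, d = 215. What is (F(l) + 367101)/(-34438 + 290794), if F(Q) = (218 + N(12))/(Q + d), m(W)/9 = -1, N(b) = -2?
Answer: 407891/284840 ≈ 1.4320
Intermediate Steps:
m(W) = -9 (m(W) = 9*(-1) = -9)
l = 25 (l = (-9 + 4)**2 = (-5)**2 = 25)
F(Q) = 216/(215 + Q) (F(Q) = (218 - 2)/(Q + 215) = 216/(215 + Q))
(F(l) + 367101)/(-34438 + 290794) = (216/(215 + 25) + 367101)/(-34438 + 290794) = (216/240 + 367101)/256356 = (216*(1/240) + 367101)*(1/256356) = (9/10 + 367101)*(1/256356) = (3671019/10)*(1/256356) = 407891/284840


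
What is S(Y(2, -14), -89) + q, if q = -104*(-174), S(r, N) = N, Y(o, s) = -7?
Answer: 18007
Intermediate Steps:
q = 18096
S(Y(2, -14), -89) + q = -89 + 18096 = 18007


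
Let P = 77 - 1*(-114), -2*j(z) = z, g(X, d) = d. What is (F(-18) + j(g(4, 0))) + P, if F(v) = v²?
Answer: 515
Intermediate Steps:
j(z) = -z/2
P = 191 (P = 77 + 114 = 191)
(F(-18) + j(g(4, 0))) + P = ((-18)² - ½*0) + 191 = (324 + 0) + 191 = 324 + 191 = 515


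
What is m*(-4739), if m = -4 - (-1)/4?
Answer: 71085/4 ≈ 17771.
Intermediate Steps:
m = -15/4 (m = -4 - (-1)/4 = -4 - 1*(-¼) = -4 + ¼ = -15/4 ≈ -3.7500)
m*(-4739) = -15/4*(-4739) = 71085/4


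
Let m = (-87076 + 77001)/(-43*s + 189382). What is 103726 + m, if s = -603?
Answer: 22333338711/215311 ≈ 1.0373e+5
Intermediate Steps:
m = -10075/215311 (m = (-87076 + 77001)/(-43*(-603) + 189382) = -10075/(25929 + 189382) = -10075/215311 ≈ -0.046793)
103726 + m = 103726 - 10075/215311 = 22333338711/215311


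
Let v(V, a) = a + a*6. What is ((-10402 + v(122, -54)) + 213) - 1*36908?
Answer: -47475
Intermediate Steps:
v(V, a) = 7*a (v(V, a) = a + 6*a = 7*a)
((-10402 + v(122, -54)) + 213) - 1*36908 = ((-10402 + 7*(-54)) + 213) - 1*36908 = ((-10402 - 378) + 213) - 36908 = (-10780 + 213) - 36908 = -10567 - 36908 = -47475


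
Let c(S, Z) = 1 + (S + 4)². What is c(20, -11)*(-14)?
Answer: -8078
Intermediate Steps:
c(S, Z) = 1 + (4 + S)²
c(20, -11)*(-14) = (1 + (4 + 20)²)*(-14) = (1 + 24²)*(-14) = (1 + 576)*(-14) = 577*(-14) = -8078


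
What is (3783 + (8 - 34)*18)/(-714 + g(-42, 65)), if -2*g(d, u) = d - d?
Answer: -65/14 ≈ -4.6429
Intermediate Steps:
g(d, u) = 0 (g(d, u) = -(d - d)/2 = -½*0 = 0)
(3783 + (8 - 34)*18)/(-714 + g(-42, 65)) = (3783 + (8 - 34)*18)/(-714 + 0) = (3783 - 26*18)/(-714) = (3783 - 468)*(-1/714) = 3315*(-1/714) = -65/14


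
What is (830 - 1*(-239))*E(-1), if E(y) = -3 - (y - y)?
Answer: -3207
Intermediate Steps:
E(y) = -3 (E(y) = -3 - 1*0 = -3 + 0 = -3)
(830 - 1*(-239))*E(-1) = (830 - 1*(-239))*(-3) = (830 + 239)*(-3) = 1069*(-3) = -3207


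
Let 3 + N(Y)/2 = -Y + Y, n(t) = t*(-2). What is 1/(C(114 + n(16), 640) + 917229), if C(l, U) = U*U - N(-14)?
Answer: 1/1326835 ≈ 7.5367e-7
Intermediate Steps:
n(t) = -2*t
N(Y) = -6 (N(Y) = -6 + 2*(-Y + Y) = -6 + 2*0 = -6 + 0 = -6)
C(l, U) = 6 + U² (C(l, U) = U*U - 1*(-6) = U² + 6 = 6 + U²)
1/(C(114 + n(16), 640) + 917229) = 1/((6 + 640²) + 917229) = 1/((6 + 409600) + 917229) = 1/(409606 + 917229) = 1/1326835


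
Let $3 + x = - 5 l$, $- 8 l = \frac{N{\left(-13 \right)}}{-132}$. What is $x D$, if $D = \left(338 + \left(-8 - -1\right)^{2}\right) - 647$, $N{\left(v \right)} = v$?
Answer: $\frac{201695}{264} \approx 764.0$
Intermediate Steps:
$l = - \frac{13}{1056}$ ($l = - \frac{\left(-13\right) \frac{1}{-132}}{8} = - \frac{\left(-13\right) \left(- \frac{1}{132}\right)}{8} = \left(- \frac{1}{8}\right) \frac{13}{132} = - \frac{13}{1056} \approx -0.012311$)
$D = -260$ ($D = \left(338 + \left(-8 + \left(-3 + 4\right)\right)^{2}\right) - 647 = \left(338 + \left(-8 + 1\right)^{2}\right) - 647 = \left(338 + \left(-7\right)^{2}\right) - 647 = \left(338 + 49\right) - 647 = 387 - 647 = -260$)
$x = - \frac{3103}{1056}$ ($x = -3 - - \frac{65}{1056} = -3 + \frac{65}{1056} = - \frac{3103}{1056} \approx -2.9384$)
$x D = \left(- \frac{3103}{1056}\right) \left(-260\right) = \frac{201695}{264}$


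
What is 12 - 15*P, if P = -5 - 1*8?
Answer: 207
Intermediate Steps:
P = -13 (P = -5 - 8 = -13)
12 - 15*P = 12 - 15*(-13) = 12 + 195 = 207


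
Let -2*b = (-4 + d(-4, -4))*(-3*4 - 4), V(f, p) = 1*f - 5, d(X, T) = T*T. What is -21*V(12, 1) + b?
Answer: -51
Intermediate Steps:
d(X, T) = T²
V(f, p) = -5 + f (V(f, p) = f - 5 = -5 + f)
b = 96 (b = -(-4 + (-4)²)*(-3*4 - 4)/2 = -(-4 + 16)*(-12 - 4)/2 = -6*(-16) = -½*(-192) = 96)
-21*V(12, 1) + b = -21*(-5 + 12) + 96 = -21*7 + 96 = -147 + 96 = -51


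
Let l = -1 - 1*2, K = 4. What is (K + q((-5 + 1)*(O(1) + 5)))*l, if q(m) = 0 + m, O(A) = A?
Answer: 60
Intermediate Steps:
l = -3 (l = -1 - 2 = -3)
q(m) = m
(K + q((-5 + 1)*(O(1) + 5)))*l = (4 + (-5 + 1)*(1 + 5))*(-3) = (4 - 4*6)*(-3) = (4 - 24)*(-3) = -20*(-3) = 60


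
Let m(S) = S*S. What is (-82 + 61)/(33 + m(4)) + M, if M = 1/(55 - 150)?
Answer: -292/665 ≈ -0.43910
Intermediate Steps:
m(S) = S²
M = -1/95 (M = 1/(-95) = -1/95 ≈ -0.010526)
(-82 + 61)/(33 + m(4)) + M = (-82 + 61)/(33 + 4²) - 1/95 = -21/(33 + 16) - 1/95 = -21/49 - 1/95 = -21*1/49 - 1/95 = -3/7 - 1/95 = -292/665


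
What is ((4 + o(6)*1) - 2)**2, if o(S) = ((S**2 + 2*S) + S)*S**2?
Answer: 3786916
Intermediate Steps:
o(S) = S**2*(S**2 + 3*S) (o(S) = (S**2 + 3*S)*S**2 = S**2*(S**2 + 3*S))
((4 + o(6)*1) - 2)**2 = ((4 + (6**3*(3 + 6))*1) - 2)**2 = ((4 + (216*9)*1) - 2)**2 = ((4 + 1944*1) - 2)**2 = ((4 + 1944) - 2)**2 = (1948 - 2)**2 = 1946**2 = 3786916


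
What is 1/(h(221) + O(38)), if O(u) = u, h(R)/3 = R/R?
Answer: 1/41 ≈ 0.024390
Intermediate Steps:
h(R) = 3 (h(R) = 3*(R/R) = 3*1 = 3)
1/(h(221) + O(38)) = 1/(3 + 38) = 1/41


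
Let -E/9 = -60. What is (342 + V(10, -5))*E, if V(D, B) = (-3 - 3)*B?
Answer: 200880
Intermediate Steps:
E = 540 (E = -9*(-60) = 540)
V(D, B) = -6*B
(342 + V(10, -5))*E = (342 - 6*(-5))*540 = (342 + 30)*540 = 372*540 = 200880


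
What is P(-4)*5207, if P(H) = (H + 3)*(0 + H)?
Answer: 20828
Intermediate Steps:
P(H) = H*(3 + H) (P(H) = (3 + H)*H = H*(3 + H))
P(-4)*5207 = -4*(3 - 4)*5207 = -4*(-1)*5207 = 4*5207 = 20828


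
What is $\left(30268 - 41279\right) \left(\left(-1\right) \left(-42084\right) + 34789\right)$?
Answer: $-846448603$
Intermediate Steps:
$\left(30268 - 41279\right) \left(\left(-1\right) \left(-42084\right) + 34789\right) = - 11011 \left(42084 + 34789\right) = \left(-11011\right) 76873 = -846448603$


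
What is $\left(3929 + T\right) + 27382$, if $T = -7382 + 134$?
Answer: $24063$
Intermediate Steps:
$T = -7248$
$\left(3929 + T\right) + 27382 = \left(3929 - 7248\right) + 27382 = -3319 + 27382 = 24063$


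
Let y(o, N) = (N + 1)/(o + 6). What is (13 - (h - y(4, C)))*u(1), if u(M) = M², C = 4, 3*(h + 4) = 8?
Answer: 89/6 ≈ 14.833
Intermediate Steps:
h = -4/3 (h = -4 + (⅓)*8 = -4 + 8/3 = -4/3 ≈ -1.3333)
y(o, N) = (1 + N)/(6 + o)
(13 - (h - y(4, C)))*u(1) = (13 - (-4/3 - (1 + 4)/(6 + 4)))*1² = (13 - (-4/3 - 5/10))*1 = (13 - (-4/3 - 1*½))*1 = (13 - (-4/3 - ½))*1 = (13 - 1*(-11/6))*1 = (13 + 11/6)*1 = (89/6)*1 = 89/6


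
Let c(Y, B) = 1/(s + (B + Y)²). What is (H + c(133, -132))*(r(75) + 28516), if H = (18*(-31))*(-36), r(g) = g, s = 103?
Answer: 59730973423/104 ≈ 5.7434e+8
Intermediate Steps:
c(Y, B) = 1/(103 + (B + Y)²)
H = 20088 (H = -558*(-36) = 20088)
(H + c(133, -132))*(r(75) + 28516) = (20088 + 1/(103 + (-132 + 133)²))*(75 + 28516) = (20088 + 1/(103 + 1²))*28591 = (20088 + 1/(103 + 1))*28591 = (20088 + 1/104)*28591 = (2089153/104)*28591 = 59730973423/104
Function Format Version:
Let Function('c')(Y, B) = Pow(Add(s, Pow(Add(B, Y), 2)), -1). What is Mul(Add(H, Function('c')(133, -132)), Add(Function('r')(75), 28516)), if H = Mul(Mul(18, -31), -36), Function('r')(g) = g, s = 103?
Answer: Rational(59730973423, 104) ≈ 5.7434e+8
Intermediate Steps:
Function('c')(Y, B) = Pow(Add(103, Pow(Add(B, Y), 2)), -1)
H = 20088 (H = Mul(-558, -36) = 20088)
Mul(Add(H, Function('c')(133, -132)), Add(Function('r')(75), 28516)) = Mul(Add(20088, Pow(Add(103, Pow(Add(-132, 133), 2)), -1)), Add(75, 28516)) = Mul(Add(20088, Pow(Add(103, Pow(1, 2)), -1)), 28591) = Mul(Add(20088, Pow(Add(103, 1), -1)), 28591) = Mul(Add(20088, Pow(104, -1)), 28591) = Mul(Add(20088, Rational(1, 104)), 28591) = Mul(Rational(2089153, 104), 28591) = Rational(59730973423, 104)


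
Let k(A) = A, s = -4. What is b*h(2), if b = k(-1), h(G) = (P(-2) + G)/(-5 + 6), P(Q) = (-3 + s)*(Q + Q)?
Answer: -30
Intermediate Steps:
P(Q) = -14*Q (P(Q) = (-3 - 4)*(Q + Q) = -14*Q)
h(G) = 28 + G (h(G) = (-14*(-2) + G)/(-5 + 6) = (28 + G)/1 = (28 + G)*1 = 28 + G)
b = -1
b*h(2) = -(28 + 2) = -1*30 = -30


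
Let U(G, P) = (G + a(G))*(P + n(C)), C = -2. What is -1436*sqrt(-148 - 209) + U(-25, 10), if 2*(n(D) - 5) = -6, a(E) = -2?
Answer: -324 - 1436*I*sqrt(357) ≈ -324.0 - 27132.0*I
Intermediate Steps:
n(D) = 2 (n(D) = 5 + (1/2)*(-6) = 5 - 3 = 2)
U(G, P) = (-2 + G)*(2 + P) (U(G, P) = (G - 2)*(P + 2) = (-2 + G)*(2 + P))
-1436*sqrt(-148 - 209) + U(-25, 10) = -1436*sqrt(-148 - 209) + (-4 - 2*10 + 2*(-25) - 25*10) = -1436*I*sqrt(357) + (-4 - 20 - 50 - 250) = -1436*I*sqrt(357) - 324 = -324 - 1436*I*sqrt(357)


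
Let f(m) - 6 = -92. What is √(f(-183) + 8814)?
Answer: 2*√2182 ≈ 93.424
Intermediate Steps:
f(m) = -86 (f(m) = 6 - 92 = -86)
√(f(-183) + 8814) = √(-86 + 8814) = √8728 = 2*√2182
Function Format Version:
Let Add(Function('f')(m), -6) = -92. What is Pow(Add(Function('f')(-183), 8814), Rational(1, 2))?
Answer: Mul(2, Pow(2182, Rational(1, 2))) ≈ 93.424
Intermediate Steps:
Function('f')(m) = -86 (Function('f')(m) = Add(6, -92) = -86)
Pow(Add(Function('f')(-183), 8814), Rational(1, 2)) = Pow(Add(-86, 8814), Rational(1, 2)) = Pow(8728, Rational(1, 2)) = Mul(2, Pow(2182, Rational(1, 2)))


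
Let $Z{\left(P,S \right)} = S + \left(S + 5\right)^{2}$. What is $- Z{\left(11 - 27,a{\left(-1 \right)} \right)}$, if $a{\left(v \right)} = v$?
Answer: $-15$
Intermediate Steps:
$Z{\left(P,S \right)} = S + \left(5 + S\right)^{2}$
$- Z{\left(11 - 27,a{\left(-1 \right)} \right)} = - (-1 + \left(5 - 1\right)^{2}) = - (-1 + 4^{2}) = - (-1 + 16) = \left(-1\right) 15 = -15$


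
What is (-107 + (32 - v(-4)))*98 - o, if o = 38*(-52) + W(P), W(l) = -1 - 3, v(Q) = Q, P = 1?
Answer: -4978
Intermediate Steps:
W(l) = -4
o = -1980 (o = 38*(-52) - 4 = -1976 - 4 = -1980)
(-107 + (32 - v(-4)))*98 - o = (-107 + (32 - 1*(-4)))*98 - 1*(-1980) = (-107 + (32 + 4))*98 + 1980 = (-107 + 36)*98 + 1980 = -71*98 + 1980 = -6958 + 1980 = -4978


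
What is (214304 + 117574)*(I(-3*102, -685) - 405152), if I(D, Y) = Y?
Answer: -134688371886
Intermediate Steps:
(214304 + 117574)*(I(-3*102, -685) - 405152) = (214304 + 117574)*(-685 - 405152) = 331878*(-405837) = -134688371886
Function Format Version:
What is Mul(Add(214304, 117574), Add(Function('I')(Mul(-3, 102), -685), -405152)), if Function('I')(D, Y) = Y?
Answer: -134688371886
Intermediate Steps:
Mul(Add(214304, 117574), Add(Function('I')(Mul(-3, 102), -685), -405152)) = Mul(Add(214304, 117574), Add(-685, -405152)) = Mul(331878, -405837) = -134688371886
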